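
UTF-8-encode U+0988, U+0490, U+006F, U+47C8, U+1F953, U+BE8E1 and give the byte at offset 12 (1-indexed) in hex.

1-indexed offset 12 is 0-indexed offset 11.
U+0988 → 3-byte form E0 A6 88 at offsets 0–2.
U+0490 → 2-byte form D2 90 at offsets 3–4.
U+006F → 1-byte form 6F at offsets 5–5.
U+47C8 → 3-byte form E4 9F 88 at offsets 6–8.
U+1F953 → 4-byte form F0 9F A5 93 at offsets 9–12.
Offset 11 falls in char 5's range; it's byte 3 of F0 9F A5 93 = 0xA5.

0xA5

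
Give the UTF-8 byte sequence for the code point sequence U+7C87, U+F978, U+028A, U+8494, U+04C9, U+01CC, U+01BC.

E7 B2 87 EF A5 B8 CA 8A E8 92 94 D3 89 C7 8C C6 BC

U+7C87: 3-byte form → E7 B2 87.
U+F978: 3-byte form → EF A5 B8.
U+028A: 2-byte form → CA 8A.
U+8494: 3-byte form → E8 92 94.
U+04C9: 2-byte form → D3 89.
U+01CC: 2-byte form → C7 8C.
U+01BC: 2-byte form → C6 BC.
Concatenated (17 bytes): E7 B2 87 EF A5 B8 CA 8A E8 92 94 D3 89 C7 8C C6 BC.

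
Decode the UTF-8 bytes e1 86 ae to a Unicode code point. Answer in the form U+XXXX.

Leading byte 0xE1 = 11100001 matches 1110xxxx → 3-byte sequence.
Byte 1: 0xE1 = 11100001, payload 0001 (4 bits).
Byte 2: 0x86 = 10000110 (10xxxxxx ✓), payload 000110.
Byte 3: 0xAE = 10101110 (10xxxxxx ✓), payload 101110.
Concatenate: 0001000110101110 = 0x11AE (16 bits → U+11AE).

U+11AE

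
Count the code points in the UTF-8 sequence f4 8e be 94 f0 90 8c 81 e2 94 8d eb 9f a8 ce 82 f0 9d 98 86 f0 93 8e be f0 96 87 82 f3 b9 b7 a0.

Byte at offset 0: 0xF4 = 11110100 → 4-byte char (#1). Advance 4.
Byte at offset 4: 0xF0 = 11110000 → 4-byte char (#2). Advance 4.
Byte at offset 8: 0xE2 = 11100010 → 3-byte char (#3). Advance 3.
Byte at offset 11: 0xEB = 11101011 → 3-byte char (#4). Advance 3.
Byte at offset 14: 0xCE = 11001110 → 2-byte char (#5). Advance 2.
Byte at offset 16: 0xF0 = 11110000 → 4-byte char (#6). Advance 4.
Byte at offset 20: 0xF0 = 11110000 → 4-byte char (#7). Advance 4.
Byte at offset 24: 0xF0 = 11110000 → 4-byte char (#8). Advance 4.
Byte at offset 28: 0xF3 = 11110011 → 4-byte char (#9). Advance 4.
Reached end at offset 32 after 9 code points.

9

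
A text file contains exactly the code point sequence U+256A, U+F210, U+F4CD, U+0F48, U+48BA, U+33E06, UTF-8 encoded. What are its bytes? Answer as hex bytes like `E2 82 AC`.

E2 95 AA EF 88 90 EF 93 8D E0 BD 88 E4 A2 BA F0 B3 B8 86

U+256A: 3-byte form → E2 95 AA.
U+F210: 3-byte form → EF 88 90.
U+F4CD: 3-byte form → EF 93 8D.
U+0F48: 3-byte form → E0 BD 88.
U+48BA: 3-byte form → E4 A2 BA.
U+33E06: 4-byte form → F0 B3 B8 86.
Concatenated (19 bytes): E2 95 AA EF 88 90 EF 93 8D E0 BD 88 E4 A2 BA F0 B3 B8 86.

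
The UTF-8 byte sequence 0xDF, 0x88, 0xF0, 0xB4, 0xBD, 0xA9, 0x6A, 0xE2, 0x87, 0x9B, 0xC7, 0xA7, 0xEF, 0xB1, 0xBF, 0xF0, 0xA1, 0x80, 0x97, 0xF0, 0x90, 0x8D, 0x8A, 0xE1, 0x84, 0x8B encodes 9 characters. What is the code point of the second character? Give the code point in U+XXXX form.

Offset 0: leading byte 0xDF = 11011111 → 2-byte char #1 = DF 88.
Offset 2: leading byte 0xF0 = 11110000 → 4-byte char #2 = F0 B4 BD A9.
Leading byte 0xF0 = 11110000 matches 11110xxx → 4-byte sequence.
Byte 1: 0xF0 = 11110000, payload 000 (3 bits).
Byte 2: 0xB4 = 10110100 (10xxxxxx ✓), payload 110100.
Byte 3: 0xBD = 10111101 (10xxxxxx ✓), payload 111101.
Byte 4: 0xA9 = 10101001 (10xxxxxx ✓), payload 101001.
Concatenate: 000110100111101101001 = 0x34F69 (21 bits → U+34F69).

U+34F69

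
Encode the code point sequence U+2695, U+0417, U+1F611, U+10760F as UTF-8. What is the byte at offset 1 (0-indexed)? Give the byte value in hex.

0x9A

U+2695 → 3-byte form E2 9A 95 at offsets 0–2.
Offset 1 falls in char 1's range; it's byte 2 of E2 9A 95 = 0x9A.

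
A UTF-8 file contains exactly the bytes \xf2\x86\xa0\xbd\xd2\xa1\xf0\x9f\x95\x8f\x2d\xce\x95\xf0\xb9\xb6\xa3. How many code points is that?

6

Byte at offset 0: 0xF2 = 11110010 → 4-byte char (#1). Advance 4.
Byte at offset 4: 0xD2 = 11010010 → 2-byte char (#2). Advance 2.
Byte at offset 6: 0xF0 = 11110000 → 4-byte char (#3). Advance 4.
Byte at offset 10: 0x2D = 00101101 → 1-byte char (#4). Advance 1.
Byte at offset 11: 0xCE = 11001110 → 2-byte char (#5). Advance 2.
Byte at offset 13: 0xF0 = 11110000 → 4-byte char (#6). Advance 4.
Reached end at offset 17 after 6 code points.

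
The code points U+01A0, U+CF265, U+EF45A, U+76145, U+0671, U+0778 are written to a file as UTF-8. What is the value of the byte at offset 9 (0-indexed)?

0x9A

U+01A0 → 2-byte form C6 A0 at offsets 0–1.
U+CF265 → 4-byte form F3 8F 89 A5 at offsets 2–5.
U+EF45A → 4-byte form F3 AF 91 9A at offsets 6–9.
Offset 9 falls in char 3's range; it's byte 4 of F3 AF 91 9A = 0x9A.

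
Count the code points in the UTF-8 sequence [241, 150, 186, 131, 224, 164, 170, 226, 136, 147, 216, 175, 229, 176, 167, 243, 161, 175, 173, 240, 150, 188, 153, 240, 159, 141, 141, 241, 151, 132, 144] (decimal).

Byte at offset 0: 0xF1 = 11110001 → 4-byte char (#1). Advance 4.
Byte at offset 4: 0xE0 = 11100000 → 3-byte char (#2). Advance 3.
Byte at offset 7: 0xE2 = 11100010 → 3-byte char (#3). Advance 3.
Byte at offset 10: 0xD8 = 11011000 → 2-byte char (#4). Advance 2.
Byte at offset 12: 0xE5 = 11100101 → 3-byte char (#5). Advance 3.
Byte at offset 15: 0xF3 = 11110011 → 4-byte char (#6). Advance 4.
Byte at offset 19: 0xF0 = 11110000 → 4-byte char (#7). Advance 4.
Byte at offset 23: 0xF0 = 11110000 → 4-byte char (#8). Advance 4.
Byte at offset 27: 0xF1 = 11110001 → 4-byte char (#9). Advance 4.
Reached end at offset 31 after 9 code points.

9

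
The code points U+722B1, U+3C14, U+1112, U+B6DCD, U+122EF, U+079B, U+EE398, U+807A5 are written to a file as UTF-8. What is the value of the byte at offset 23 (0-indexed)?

0x98

U+722B1 → 4-byte form F1 B2 8A B1 at offsets 0–3.
U+3C14 → 3-byte form E3 B0 94 at offsets 4–6.
U+1112 → 3-byte form E1 84 92 at offsets 7–9.
U+B6DCD → 4-byte form F2 B6 B7 8D at offsets 10–13.
U+122EF → 4-byte form F0 92 8B AF at offsets 14–17.
U+079B → 2-byte form DE 9B at offsets 18–19.
U+EE398 → 4-byte form F3 AE 8E 98 at offsets 20–23.
Offset 23 falls in char 7's range; it's byte 4 of F3 AE 8E 98 = 0x98.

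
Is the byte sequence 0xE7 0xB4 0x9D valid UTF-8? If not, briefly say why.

Leading byte 0xE7 = 11100111 → 3-byte form.
Continuation bytes 0xB4=10110100, 0x9D=10011101 all match 10xxxxxx.
Decoded value 0x7D1D is ≥ 0x800 (shortest form) and not a surrogate.

valid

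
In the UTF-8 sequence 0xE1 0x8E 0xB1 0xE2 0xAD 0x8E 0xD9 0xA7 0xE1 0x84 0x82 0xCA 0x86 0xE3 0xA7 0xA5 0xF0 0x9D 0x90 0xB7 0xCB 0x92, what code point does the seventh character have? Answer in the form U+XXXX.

U+1D437

Offset 0: leading byte 0xE1 = 11100001 → 3-byte char #1 = E1 8E B1.
Offset 3: leading byte 0xE2 = 11100010 → 3-byte char #2 = E2 AD 8E.
Offset 6: leading byte 0xD9 = 11011001 → 2-byte char #3 = D9 A7.
Offset 8: leading byte 0xE1 = 11100001 → 3-byte char #4 = E1 84 82.
Offset 11: leading byte 0xCA = 11001010 → 2-byte char #5 = CA 86.
Offset 13: leading byte 0xE3 = 11100011 → 3-byte char #6 = E3 A7 A5.
Offset 16: leading byte 0xF0 = 11110000 → 4-byte char #7 = F0 9D 90 B7.
Leading byte 0xF0 = 11110000 matches 11110xxx → 4-byte sequence.
Byte 1: 0xF0 = 11110000, payload 000 (3 bits).
Byte 2: 0x9D = 10011101 (10xxxxxx ✓), payload 011101.
Byte 3: 0x90 = 10010000 (10xxxxxx ✓), payload 010000.
Byte 4: 0xB7 = 10110111 (10xxxxxx ✓), payload 110111.
Concatenate: 000011101010000110111 = 0x1D437 (21 bits → U+1D437).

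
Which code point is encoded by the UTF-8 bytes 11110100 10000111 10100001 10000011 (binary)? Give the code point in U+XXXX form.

U+107843

Leading byte 0xF4 = 11110100 matches 11110xxx → 4-byte sequence.
Byte 1: 0xF4 = 11110100, payload 100 (3 bits).
Byte 2: 0x87 = 10000111 (10xxxxxx ✓), payload 000111.
Byte 3: 0xA1 = 10100001 (10xxxxxx ✓), payload 100001.
Byte 4: 0x83 = 10000011 (10xxxxxx ✓), payload 000011.
Concatenate: 100000111100001000011 = 0x107843 (21 bits → U+107843).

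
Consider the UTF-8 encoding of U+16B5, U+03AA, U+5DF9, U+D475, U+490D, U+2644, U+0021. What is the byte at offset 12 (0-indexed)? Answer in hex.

U+16B5 → 3-byte form E1 9A B5 at offsets 0–2.
U+03AA → 2-byte form CE AA at offsets 3–4.
U+5DF9 → 3-byte form E5 B7 B9 at offsets 5–7.
U+D475 → 3-byte form ED 91 B5 at offsets 8–10.
U+490D → 3-byte form E4 A4 8D at offsets 11–13.
Offset 12 falls in char 5's range; it's byte 2 of E4 A4 8D = 0xA4.

0xA4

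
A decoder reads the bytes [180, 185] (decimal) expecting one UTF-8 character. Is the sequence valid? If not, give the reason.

Byte 0xB4 = 10110100 has the form 10xxxxxx — a continuation byte — but there is no preceding leading byte.

invalid (continuation byte with no leading byte)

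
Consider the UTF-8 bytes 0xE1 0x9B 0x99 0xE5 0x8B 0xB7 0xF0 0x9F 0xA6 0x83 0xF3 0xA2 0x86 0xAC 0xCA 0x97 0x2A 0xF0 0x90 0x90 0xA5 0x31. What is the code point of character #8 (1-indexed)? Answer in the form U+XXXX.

Offset 0: leading byte 0xE1 = 11100001 → 3-byte char #1 = E1 9B 99.
Offset 3: leading byte 0xE5 = 11100101 → 3-byte char #2 = E5 8B B7.
Offset 6: leading byte 0xF0 = 11110000 → 4-byte char #3 = F0 9F A6 83.
Offset 10: leading byte 0xF3 = 11110011 → 4-byte char #4 = F3 A2 86 AC.
Offset 14: leading byte 0xCA = 11001010 → 2-byte char #5 = CA 97.
Offset 16: leading byte 0x2A = 00101010 → 1-byte char #6 = 2A.
Offset 17: leading byte 0xF0 = 11110000 → 4-byte char #7 = F0 90 90 A5.
Offset 21: leading byte 0x31 = 00110001 → 1-byte char #8 = 31.
Leading byte 0x31 = 00110001 matches 0xxxxxxx → 1-byte sequence.
Byte 1: 0x31 = 00110001, payload 0110001 (7 bits).
Concatenate: 0110001 = 0x31 (7 bits → U+0031).

U+0031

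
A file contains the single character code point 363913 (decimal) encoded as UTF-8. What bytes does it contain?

F1 98 B6 89

U+58D89 = 0x58D89 = 363913 decimal. In range U+10000–U+10FFFF → 4-byte form: 11110xxx 10xxxxxx 10xxxxxx 10xxxxxx.
Binary (21 bits): 001011000110110001001.
Split 3+6+6+6: 001 | 011000 | 110110 | 001001.
Byte 1: 11110001 = 0xF1.
Byte 2: 10011000 = 0x98.
Byte 3: 10110110 = 0xB6.
Byte 4: 10001001 = 0x89.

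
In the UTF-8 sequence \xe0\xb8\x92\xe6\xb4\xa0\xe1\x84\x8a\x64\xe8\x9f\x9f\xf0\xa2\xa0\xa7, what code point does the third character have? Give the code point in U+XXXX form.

U+110A

Offset 0: leading byte 0xE0 = 11100000 → 3-byte char #1 = E0 B8 92.
Offset 3: leading byte 0xE6 = 11100110 → 3-byte char #2 = E6 B4 A0.
Offset 6: leading byte 0xE1 = 11100001 → 3-byte char #3 = E1 84 8A.
Leading byte 0xE1 = 11100001 matches 1110xxxx → 3-byte sequence.
Byte 1: 0xE1 = 11100001, payload 0001 (4 bits).
Byte 2: 0x84 = 10000100 (10xxxxxx ✓), payload 000100.
Byte 3: 0x8A = 10001010 (10xxxxxx ✓), payload 001010.
Concatenate: 0001000100001010 = 0x110A (16 bits → U+110A).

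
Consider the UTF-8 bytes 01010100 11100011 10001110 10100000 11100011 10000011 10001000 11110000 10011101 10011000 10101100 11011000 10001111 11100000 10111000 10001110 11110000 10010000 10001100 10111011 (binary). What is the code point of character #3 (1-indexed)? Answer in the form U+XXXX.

Offset 0: leading byte 0x54 = 01010100 → 1-byte char #1 = 54.
Offset 1: leading byte 0xE3 = 11100011 → 3-byte char #2 = E3 8E A0.
Offset 4: leading byte 0xE3 = 11100011 → 3-byte char #3 = E3 83 88.
Leading byte 0xE3 = 11100011 matches 1110xxxx → 3-byte sequence.
Byte 1: 0xE3 = 11100011, payload 0011 (4 bits).
Byte 2: 0x83 = 10000011 (10xxxxxx ✓), payload 000011.
Byte 3: 0x88 = 10001000 (10xxxxxx ✓), payload 001000.
Concatenate: 0011000011001000 = 0x30C8 (16 bits → U+30C8).

U+30C8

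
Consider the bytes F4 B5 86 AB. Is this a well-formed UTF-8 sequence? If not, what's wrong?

Leading byte 0xF4 = 11110100 → 4-byte form.
Payload = 0x1351AB, which exceeds U+10FFFF, the maximum Unicode code point. (Leading bytes F5–FF, or F4 followed by ≥ 0x90, are invalid.)

invalid (encodes a value above U+10FFFF)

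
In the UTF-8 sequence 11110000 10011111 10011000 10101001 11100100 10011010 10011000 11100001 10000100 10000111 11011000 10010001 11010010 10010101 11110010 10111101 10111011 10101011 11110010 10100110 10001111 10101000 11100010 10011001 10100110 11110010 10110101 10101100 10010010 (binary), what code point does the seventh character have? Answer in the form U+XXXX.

U+A63E8

Offset 0: leading byte 0xF0 = 11110000 → 4-byte char #1 = F0 9F 98 A9.
Offset 4: leading byte 0xE4 = 11100100 → 3-byte char #2 = E4 9A 98.
Offset 7: leading byte 0xE1 = 11100001 → 3-byte char #3 = E1 84 87.
Offset 10: leading byte 0xD8 = 11011000 → 2-byte char #4 = D8 91.
Offset 12: leading byte 0xD2 = 11010010 → 2-byte char #5 = D2 95.
Offset 14: leading byte 0xF2 = 11110010 → 4-byte char #6 = F2 BD BB AB.
Offset 18: leading byte 0xF2 = 11110010 → 4-byte char #7 = F2 A6 8F A8.
Leading byte 0xF2 = 11110010 matches 11110xxx → 4-byte sequence.
Byte 1: 0xF2 = 11110010, payload 010 (3 bits).
Byte 2: 0xA6 = 10100110 (10xxxxxx ✓), payload 100110.
Byte 3: 0x8F = 10001111 (10xxxxxx ✓), payload 001111.
Byte 4: 0xA8 = 10101000 (10xxxxxx ✓), payload 101000.
Concatenate: 010100110001111101000 = 0xA63E8 (21 bits → U+A63E8).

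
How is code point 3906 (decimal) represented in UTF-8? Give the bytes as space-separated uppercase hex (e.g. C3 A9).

E0 BD 82

U+0F42 = 0xF42 = 3906 decimal. In range U+0800–U+FFFF → 3-byte form: 1110xxxx 10xxxxxx 10xxxxxx.
Binary (16 bits): 0000111101000010.
Split 4+6+6: 0000 | 111101 | 000010.
Byte 1: 11100000 = 0xE0.
Byte 2: 10111101 = 0xBD.
Byte 3: 10000010 = 0x82.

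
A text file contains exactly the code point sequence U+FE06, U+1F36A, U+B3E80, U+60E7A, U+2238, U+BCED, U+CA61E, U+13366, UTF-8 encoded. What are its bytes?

U+FE06: 3-byte form → EF B8 86.
U+1F36A: 4-byte form → F0 9F 8D AA.
U+B3E80: 4-byte form → F2 B3 BA 80.
U+60E7A: 4-byte form → F1 A0 B9 BA.
U+2238: 3-byte form → E2 88 B8.
U+BCED: 3-byte form → EB B3 AD.
U+CA61E: 4-byte form → F3 8A 98 9E.
U+13366: 4-byte form → F0 93 8D A6.
Concatenated (29 bytes): EF B8 86 F0 9F 8D AA F2 B3 BA 80 F1 A0 B9 BA E2 88 B8 EB B3 AD F3 8A 98 9E F0 93 8D A6.

EF B8 86 F0 9F 8D AA F2 B3 BA 80 F1 A0 B9 BA E2 88 B8 EB B3 AD F3 8A 98 9E F0 93 8D A6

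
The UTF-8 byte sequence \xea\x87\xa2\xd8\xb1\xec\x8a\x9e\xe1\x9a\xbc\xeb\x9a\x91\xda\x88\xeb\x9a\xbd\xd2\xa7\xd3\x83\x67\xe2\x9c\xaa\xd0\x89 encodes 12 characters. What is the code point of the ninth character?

Offset 0: leading byte 0xEA = 11101010 → 3-byte char #1 = EA 87 A2.
Offset 3: leading byte 0xD8 = 11011000 → 2-byte char #2 = D8 B1.
Offset 5: leading byte 0xEC = 11101100 → 3-byte char #3 = EC 8A 9E.
Offset 8: leading byte 0xE1 = 11100001 → 3-byte char #4 = E1 9A BC.
Offset 11: leading byte 0xEB = 11101011 → 3-byte char #5 = EB 9A 91.
Offset 14: leading byte 0xDA = 11011010 → 2-byte char #6 = DA 88.
Offset 16: leading byte 0xEB = 11101011 → 3-byte char #7 = EB 9A BD.
Offset 19: leading byte 0xD2 = 11010010 → 2-byte char #8 = D2 A7.
Offset 21: leading byte 0xD3 = 11010011 → 2-byte char #9 = D3 83.
Leading byte 0xD3 = 11010011 matches 110xxxxx → 2-byte sequence.
Byte 1: 0xD3 = 11010011, payload 10011 (5 bits).
Byte 2: 0x83 = 10000011 (10xxxxxx ✓), payload 000011.
Concatenate: 10011000011 = 0x4C3 (11 bits → U+04C3).

U+04C3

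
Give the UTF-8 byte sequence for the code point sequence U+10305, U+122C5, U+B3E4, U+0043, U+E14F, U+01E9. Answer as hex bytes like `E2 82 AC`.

U+10305: 4-byte form → F0 90 8C 85.
U+122C5: 4-byte form → F0 92 8B 85.
U+B3E4: 3-byte form → EB 8F A4.
U+0043: 1-byte form → 43.
U+E14F: 3-byte form → EE 85 8F.
U+01E9: 2-byte form → C7 A9.
Concatenated (17 bytes): F0 90 8C 85 F0 92 8B 85 EB 8F A4 43 EE 85 8F C7 A9.

F0 90 8C 85 F0 92 8B 85 EB 8F A4 43 EE 85 8F C7 A9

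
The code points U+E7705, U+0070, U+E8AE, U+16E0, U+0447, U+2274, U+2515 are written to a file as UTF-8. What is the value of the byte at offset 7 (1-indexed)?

0xA2

1-indexed offset 7 is 0-indexed offset 6.
U+E7705 → 4-byte form F3 A7 9C 85 at offsets 0–3.
U+0070 → 1-byte form 70 at offsets 4–4.
U+E8AE → 3-byte form EE A2 AE at offsets 5–7.
Offset 6 falls in char 3's range; it's byte 2 of EE A2 AE = 0xA2.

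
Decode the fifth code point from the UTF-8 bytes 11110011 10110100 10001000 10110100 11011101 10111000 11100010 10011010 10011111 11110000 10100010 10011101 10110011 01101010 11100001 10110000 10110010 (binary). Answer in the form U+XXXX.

Offset 0: leading byte 0xF3 = 11110011 → 4-byte char #1 = F3 B4 88 B4.
Offset 4: leading byte 0xDD = 11011101 → 2-byte char #2 = DD B8.
Offset 6: leading byte 0xE2 = 11100010 → 3-byte char #3 = E2 9A 9F.
Offset 9: leading byte 0xF0 = 11110000 → 4-byte char #4 = F0 A2 9D B3.
Offset 13: leading byte 0x6A = 01101010 → 1-byte char #5 = 6A.
Leading byte 0x6A = 01101010 matches 0xxxxxxx → 1-byte sequence.
Byte 1: 0x6A = 01101010, payload 1101010 (7 bits).
Concatenate: 1101010 = 0x6A (7 bits → U+006A).

U+006A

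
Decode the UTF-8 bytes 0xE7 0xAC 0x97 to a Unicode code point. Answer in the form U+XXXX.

U+7B17

Leading byte 0xE7 = 11100111 matches 1110xxxx → 3-byte sequence.
Byte 1: 0xE7 = 11100111, payload 0111 (4 bits).
Byte 2: 0xAC = 10101100 (10xxxxxx ✓), payload 101100.
Byte 3: 0x97 = 10010111 (10xxxxxx ✓), payload 010111.
Concatenate: 0111101100010111 = 0x7B17 (16 bits → U+7B17).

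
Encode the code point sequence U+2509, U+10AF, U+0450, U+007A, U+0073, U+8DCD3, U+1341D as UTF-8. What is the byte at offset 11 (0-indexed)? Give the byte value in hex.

0x8D

U+2509 → 3-byte form E2 94 89 at offsets 0–2.
U+10AF → 3-byte form E1 82 AF at offsets 3–5.
U+0450 → 2-byte form D1 90 at offsets 6–7.
U+007A → 1-byte form 7A at offsets 8–8.
U+0073 → 1-byte form 73 at offsets 9–9.
U+8DCD3 → 4-byte form F2 8D B3 93 at offsets 10–13.
Offset 11 falls in char 6's range; it's byte 2 of F2 8D B3 93 = 0x8D.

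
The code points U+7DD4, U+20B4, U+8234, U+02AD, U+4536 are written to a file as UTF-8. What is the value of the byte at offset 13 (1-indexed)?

0x94

1-indexed offset 13 is 0-indexed offset 12.
U+7DD4 → 3-byte form E7 B7 94 at offsets 0–2.
U+20B4 → 3-byte form E2 82 B4 at offsets 3–5.
U+8234 → 3-byte form E8 88 B4 at offsets 6–8.
U+02AD → 2-byte form CA AD at offsets 9–10.
U+4536 → 3-byte form E4 94 B6 at offsets 11–13.
Offset 12 falls in char 5's range; it's byte 2 of E4 94 B6 = 0x94.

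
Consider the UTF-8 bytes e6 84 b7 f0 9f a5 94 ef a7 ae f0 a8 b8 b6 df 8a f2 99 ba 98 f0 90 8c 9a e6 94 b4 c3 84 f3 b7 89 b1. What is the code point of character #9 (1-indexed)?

U+00C4

Offset 0: leading byte 0xE6 = 11100110 → 3-byte char #1 = E6 84 B7.
Offset 3: leading byte 0xF0 = 11110000 → 4-byte char #2 = F0 9F A5 94.
Offset 7: leading byte 0xEF = 11101111 → 3-byte char #3 = EF A7 AE.
Offset 10: leading byte 0xF0 = 11110000 → 4-byte char #4 = F0 A8 B8 B6.
Offset 14: leading byte 0xDF = 11011111 → 2-byte char #5 = DF 8A.
Offset 16: leading byte 0xF2 = 11110010 → 4-byte char #6 = F2 99 BA 98.
Offset 20: leading byte 0xF0 = 11110000 → 4-byte char #7 = F0 90 8C 9A.
Offset 24: leading byte 0xE6 = 11100110 → 3-byte char #8 = E6 94 B4.
Offset 27: leading byte 0xC3 = 11000011 → 2-byte char #9 = C3 84.
Leading byte 0xC3 = 11000011 matches 110xxxxx → 2-byte sequence.
Byte 1: 0xC3 = 11000011, payload 00011 (5 bits).
Byte 2: 0x84 = 10000100 (10xxxxxx ✓), payload 000100.
Concatenate: 00011000100 = 0xC4 (11 bits → U+00C4).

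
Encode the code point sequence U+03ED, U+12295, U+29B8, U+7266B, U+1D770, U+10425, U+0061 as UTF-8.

U+03ED: 2-byte form → CF AD.
U+12295: 4-byte form → F0 92 8A 95.
U+29B8: 3-byte form → E2 A6 B8.
U+7266B: 4-byte form → F1 B2 99 AB.
U+1D770: 4-byte form → F0 9D 9D B0.
U+10425: 4-byte form → F0 90 90 A5.
U+0061: 1-byte form → 61.
Concatenated (22 bytes): CF AD F0 92 8A 95 E2 A6 B8 F1 B2 99 AB F0 9D 9D B0 F0 90 90 A5 61.

CF AD F0 92 8A 95 E2 A6 B8 F1 B2 99 AB F0 9D 9D B0 F0 90 90 A5 61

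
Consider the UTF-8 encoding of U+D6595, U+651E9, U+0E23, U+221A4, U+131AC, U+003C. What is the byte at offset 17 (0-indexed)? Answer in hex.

U+D6595 → 4-byte form F3 96 96 95 at offsets 0–3.
U+651E9 → 4-byte form F1 A5 87 A9 at offsets 4–7.
U+0E23 → 3-byte form E0 B8 A3 at offsets 8–10.
U+221A4 → 4-byte form F0 A2 86 A4 at offsets 11–14.
U+131AC → 4-byte form F0 93 86 AC at offsets 15–18.
Offset 17 falls in char 5's range; it's byte 3 of F0 93 86 AC = 0x86.

0x86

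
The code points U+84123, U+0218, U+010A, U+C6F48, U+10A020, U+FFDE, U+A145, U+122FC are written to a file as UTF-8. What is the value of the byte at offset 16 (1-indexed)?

1-indexed offset 16 is 0-indexed offset 15.
U+84123 → 4-byte form F2 84 84 A3 at offsets 0–3.
U+0218 → 2-byte form C8 98 at offsets 4–5.
U+010A → 2-byte form C4 8A at offsets 6–7.
U+C6F48 → 4-byte form F3 86 BD 88 at offsets 8–11.
U+10A020 → 4-byte form F4 8A 80 A0 at offsets 12–15.
Offset 15 falls in char 5's range; it's byte 4 of F4 8A 80 A0 = 0xA0.

0xA0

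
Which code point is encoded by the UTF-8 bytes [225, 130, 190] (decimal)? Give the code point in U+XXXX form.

U+10BE

Leading byte 0xE1 = 11100001 matches 1110xxxx → 3-byte sequence.
Byte 1: 0xE1 = 11100001, payload 0001 (4 bits).
Byte 2: 0x82 = 10000010 (10xxxxxx ✓), payload 000010.
Byte 3: 0xBE = 10111110 (10xxxxxx ✓), payload 111110.
Concatenate: 0001000010111110 = 0x10BE (16 bits → U+10BE).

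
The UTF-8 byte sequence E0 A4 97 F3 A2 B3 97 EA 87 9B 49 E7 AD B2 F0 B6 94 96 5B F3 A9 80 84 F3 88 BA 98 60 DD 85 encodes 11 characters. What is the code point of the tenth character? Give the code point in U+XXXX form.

Offset 0: leading byte 0xE0 = 11100000 → 3-byte char #1 = E0 A4 97.
Offset 3: leading byte 0xF3 = 11110011 → 4-byte char #2 = F3 A2 B3 97.
Offset 7: leading byte 0xEA = 11101010 → 3-byte char #3 = EA 87 9B.
Offset 10: leading byte 0x49 = 01001001 → 1-byte char #4 = 49.
Offset 11: leading byte 0xE7 = 11100111 → 3-byte char #5 = E7 AD B2.
Offset 14: leading byte 0xF0 = 11110000 → 4-byte char #6 = F0 B6 94 96.
Offset 18: leading byte 0x5B = 01011011 → 1-byte char #7 = 5B.
Offset 19: leading byte 0xF3 = 11110011 → 4-byte char #8 = F3 A9 80 84.
Offset 23: leading byte 0xF3 = 11110011 → 4-byte char #9 = F3 88 BA 98.
Offset 27: leading byte 0x60 = 01100000 → 1-byte char #10 = 60.
Leading byte 0x60 = 01100000 matches 0xxxxxxx → 1-byte sequence.
Byte 1: 0x60 = 01100000, payload 1100000 (7 bits).
Concatenate: 1100000 = 0x60 (7 bits → U+0060).

U+0060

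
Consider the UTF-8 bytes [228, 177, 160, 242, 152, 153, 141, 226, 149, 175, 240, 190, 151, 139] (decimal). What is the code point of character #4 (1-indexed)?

Offset 0: leading byte 0xE4 = 11100100 → 3-byte char #1 = E4 B1 A0.
Offset 3: leading byte 0xF2 = 11110010 → 4-byte char #2 = F2 98 99 8D.
Offset 7: leading byte 0xE2 = 11100010 → 3-byte char #3 = E2 95 AF.
Offset 10: leading byte 0xF0 = 11110000 → 4-byte char #4 = F0 BE 97 8B.
Leading byte 0xF0 = 11110000 matches 11110xxx → 4-byte sequence.
Byte 1: 0xF0 = 11110000, payload 000 (3 bits).
Byte 2: 0xBE = 10111110 (10xxxxxx ✓), payload 111110.
Byte 3: 0x97 = 10010111 (10xxxxxx ✓), payload 010111.
Byte 4: 0x8B = 10001011 (10xxxxxx ✓), payload 001011.
Concatenate: 000111110010111001011 = 0x3E5CB (21 bits → U+3E5CB).

U+3E5CB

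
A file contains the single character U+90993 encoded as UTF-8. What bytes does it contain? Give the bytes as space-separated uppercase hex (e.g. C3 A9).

U+90993 = 0x90993 = 592275 decimal. In range U+10000–U+10FFFF → 4-byte form: 11110xxx 10xxxxxx 10xxxxxx 10xxxxxx.
Binary (21 bits): 010010000100110010011.
Split 3+6+6+6: 010 | 010000 | 100110 | 010011.
Byte 1: 11110010 = 0xF2.
Byte 2: 10010000 = 0x90.
Byte 3: 10100110 = 0xA6.
Byte 4: 10010011 = 0x93.

F2 90 A6 93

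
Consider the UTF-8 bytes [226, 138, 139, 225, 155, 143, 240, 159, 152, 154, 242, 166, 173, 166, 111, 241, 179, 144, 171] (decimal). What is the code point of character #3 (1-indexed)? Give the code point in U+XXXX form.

U+1F61A

Offset 0: leading byte 0xE2 = 11100010 → 3-byte char #1 = E2 8A 8B.
Offset 3: leading byte 0xE1 = 11100001 → 3-byte char #2 = E1 9B 8F.
Offset 6: leading byte 0xF0 = 11110000 → 4-byte char #3 = F0 9F 98 9A.
Leading byte 0xF0 = 11110000 matches 11110xxx → 4-byte sequence.
Byte 1: 0xF0 = 11110000, payload 000 (3 bits).
Byte 2: 0x9F = 10011111 (10xxxxxx ✓), payload 011111.
Byte 3: 0x98 = 10011000 (10xxxxxx ✓), payload 011000.
Byte 4: 0x9A = 10011010 (10xxxxxx ✓), payload 011010.
Concatenate: 000011111011000011010 = 0x1F61A (21 bits → U+1F61A).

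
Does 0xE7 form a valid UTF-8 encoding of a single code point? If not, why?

Leading byte 0xE7 = 11100111 → 3-byte form, but only 1 byte is present.

invalid (sequence truncated)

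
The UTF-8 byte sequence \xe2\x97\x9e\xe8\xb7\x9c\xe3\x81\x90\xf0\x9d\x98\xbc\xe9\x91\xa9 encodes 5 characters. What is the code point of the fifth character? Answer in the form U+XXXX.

Offset 0: leading byte 0xE2 = 11100010 → 3-byte char #1 = E2 97 9E.
Offset 3: leading byte 0xE8 = 11101000 → 3-byte char #2 = E8 B7 9C.
Offset 6: leading byte 0xE3 = 11100011 → 3-byte char #3 = E3 81 90.
Offset 9: leading byte 0xF0 = 11110000 → 4-byte char #4 = F0 9D 98 BC.
Offset 13: leading byte 0xE9 = 11101001 → 3-byte char #5 = E9 91 A9.
Leading byte 0xE9 = 11101001 matches 1110xxxx → 3-byte sequence.
Byte 1: 0xE9 = 11101001, payload 1001 (4 bits).
Byte 2: 0x91 = 10010001 (10xxxxxx ✓), payload 010001.
Byte 3: 0xA9 = 10101001 (10xxxxxx ✓), payload 101001.
Concatenate: 1001010001101001 = 0x9469 (16 bits → U+9469).

U+9469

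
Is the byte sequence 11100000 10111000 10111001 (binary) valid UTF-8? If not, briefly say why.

valid

Leading byte 0xE0 = 11100000 → 3-byte form.
Continuation bytes 0xB8=10111000, 0xB9=10111001 all match 10xxxxxx.
Decoded value 0xE39 is ≥ 0x800 (shortest form) and not a surrogate.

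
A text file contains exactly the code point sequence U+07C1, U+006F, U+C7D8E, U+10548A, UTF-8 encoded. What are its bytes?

U+07C1: 2-byte form → DF 81.
U+006F: 1-byte form → 6F.
U+C7D8E: 4-byte form → F3 87 B6 8E.
U+10548A: 4-byte form → F4 85 92 8A.
Concatenated (11 bytes): DF 81 6F F3 87 B6 8E F4 85 92 8A.

DF 81 6F F3 87 B6 8E F4 85 92 8A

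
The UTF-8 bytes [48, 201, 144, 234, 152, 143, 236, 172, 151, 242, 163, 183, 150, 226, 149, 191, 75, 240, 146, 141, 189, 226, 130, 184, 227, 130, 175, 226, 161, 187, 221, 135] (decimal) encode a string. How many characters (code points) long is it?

Byte at offset 0: 0x30 = 00110000 → 1-byte char (#1). Advance 1.
Byte at offset 1: 0xC9 = 11001001 → 2-byte char (#2). Advance 2.
Byte at offset 3: 0xEA = 11101010 → 3-byte char (#3). Advance 3.
Byte at offset 6: 0xEC = 11101100 → 3-byte char (#4). Advance 3.
Byte at offset 9: 0xF2 = 11110010 → 4-byte char (#5). Advance 4.
Byte at offset 13: 0xE2 = 11100010 → 3-byte char (#6). Advance 3.
Byte at offset 16: 0x4B = 01001011 → 1-byte char (#7). Advance 1.
Byte at offset 17: 0xF0 = 11110000 → 4-byte char (#8). Advance 4.
Byte at offset 21: 0xE2 = 11100010 → 3-byte char (#9). Advance 3.
Byte at offset 24: 0xE3 = 11100011 → 3-byte char (#10). Advance 3.
Byte at offset 27: 0xE2 = 11100010 → 3-byte char (#11). Advance 3.
Byte at offset 30: 0xDD = 11011101 → 2-byte char (#12). Advance 2.
Reached end at offset 32 after 12 code points.

12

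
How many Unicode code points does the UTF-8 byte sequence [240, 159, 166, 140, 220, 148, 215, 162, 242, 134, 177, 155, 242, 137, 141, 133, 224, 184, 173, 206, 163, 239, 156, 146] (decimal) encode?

Byte at offset 0: 0xF0 = 11110000 → 4-byte char (#1). Advance 4.
Byte at offset 4: 0xDC = 11011100 → 2-byte char (#2). Advance 2.
Byte at offset 6: 0xD7 = 11010111 → 2-byte char (#3). Advance 2.
Byte at offset 8: 0xF2 = 11110010 → 4-byte char (#4). Advance 4.
Byte at offset 12: 0xF2 = 11110010 → 4-byte char (#5). Advance 4.
Byte at offset 16: 0xE0 = 11100000 → 3-byte char (#6). Advance 3.
Byte at offset 19: 0xCE = 11001110 → 2-byte char (#7). Advance 2.
Byte at offset 21: 0xEF = 11101111 → 3-byte char (#8). Advance 3.
Reached end at offset 24 after 8 code points.

8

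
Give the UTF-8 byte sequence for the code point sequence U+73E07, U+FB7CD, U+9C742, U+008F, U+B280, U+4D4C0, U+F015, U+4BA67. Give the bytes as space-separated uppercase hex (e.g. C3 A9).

F1 B3 B8 87 F3 BB 9F 8D F2 9C 9D 82 C2 8F EB 8A 80 F1 8D 93 80 EF 80 95 F1 8B A9 A7

U+73E07: 4-byte form → F1 B3 B8 87.
U+FB7CD: 4-byte form → F3 BB 9F 8D.
U+9C742: 4-byte form → F2 9C 9D 82.
U+008F: 2-byte form → C2 8F.
U+B280: 3-byte form → EB 8A 80.
U+4D4C0: 4-byte form → F1 8D 93 80.
U+F015: 3-byte form → EF 80 95.
U+4BA67: 4-byte form → F1 8B A9 A7.
Concatenated (28 bytes): F1 B3 B8 87 F3 BB 9F 8D F2 9C 9D 82 C2 8F EB 8A 80 F1 8D 93 80 EF 80 95 F1 8B A9 A7.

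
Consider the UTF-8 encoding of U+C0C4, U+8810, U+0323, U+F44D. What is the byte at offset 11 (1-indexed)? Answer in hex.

0x8D

1-indexed offset 11 is 0-indexed offset 10.
U+C0C4 → 3-byte form EC 83 84 at offsets 0–2.
U+8810 → 3-byte form E8 A0 90 at offsets 3–5.
U+0323 → 2-byte form CC A3 at offsets 6–7.
U+F44D → 3-byte form EF 91 8D at offsets 8–10.
Offset 10 falls in char 4's range; it's byte 3 of EF 91 8D = 0x8D.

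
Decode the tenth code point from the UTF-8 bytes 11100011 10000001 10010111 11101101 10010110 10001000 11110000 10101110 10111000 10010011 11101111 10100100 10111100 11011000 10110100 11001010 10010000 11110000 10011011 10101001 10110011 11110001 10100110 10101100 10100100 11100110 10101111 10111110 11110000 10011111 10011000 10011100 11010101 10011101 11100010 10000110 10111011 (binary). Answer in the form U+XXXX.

U+1F61C

Offset 0: leading byte 0xE3 = 11100011 → 3-byte char #1 = E3 81 97.
Offset 3: leading byte 0xED = 11101101 → 3-byte char #2 = ED 96 88.
Offset 6: leading byte 0xF0 = 11110000 → 4-byte char #3 = F0 AE B8 93.
Offset 10: leading byte 0xEF = 11101111 → 3-byte char #4 = EF A4 BC.
Offset 13: leading byte 0xD8 = 11011000 → 2-byte char #5 = D8 B4.
Offset 15: leading byte 0xCA = 11001010 → 2-byte char #6 = CA 90.
Offset 17: leading byte 0xF0 = 11110000 → 4-byte char #7 = F0 9B A9 B3.
Offset 21: leading byte 0xF1 = 11110001 → 4-byte char #8 = F1 A6 AC A4.
Offset 25: leading byte 0xE6 = 11100110 → 3-byte char #9 = E6 AF BE.
Offset 28: leading byte 0xF0 = 11110000 → 4-byte char #10 = F0 9F 98 9C.
Leading byte 0xF0 = 11110000 matches 11110xxx → 4-byte sequence.
Byte 1: 0xF0 = 11110000, payload 000 (3 bits).
Byte 2: 0x9F = 10011111 (10xxxxxx ✓), payload 011111.
Byte 3: 0x98 = 10011000 (10xxxxxx ✓), payload 011000.
Byte 4: 0x9C = 10011100 (10xxxxxx ✓), payload 011100.
Concatenate: 000011111011000011100 = 0x1F61C (21 bits → U+1F61C).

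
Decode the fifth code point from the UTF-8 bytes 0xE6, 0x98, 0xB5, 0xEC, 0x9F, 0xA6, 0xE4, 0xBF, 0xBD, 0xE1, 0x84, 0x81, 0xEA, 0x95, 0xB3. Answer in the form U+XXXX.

U+A573

Offset 0: leading byte 0xE6 = 11100110 → 3-byte char #1 = E6 98 B5.
Offset 3: leading byte 0xEC = 11101100 → 3-byte char #2 = EC 9F A6.
Offset 6: leading byte 0xE4 = 11100100 → 3-byte char #3 = E4 BF BD.
Offset 9: leading byte 0xE1 = 11100001 → 3-byte char #4 = E1 84 81.
Offset 12: leading byte 0xEA = 11101010 → 3-byte char #5 = EA 95 B3.
Leading byte 0xEA = 11101010 matches 1110xxxx → 3-byte sequence.
Byte 1: 0xEA = 11101010, payload 1010 (4 bits).
Byte 2: 0x95 = 10010101 (10xxxxxx ✓), payload 010101.
Byte 3: 0xB3 = 10110011 (10xxxxxx ✓), payload 110011.
Concatenate: 1010010101110011 = 0xA573 (16 bits → U+A573).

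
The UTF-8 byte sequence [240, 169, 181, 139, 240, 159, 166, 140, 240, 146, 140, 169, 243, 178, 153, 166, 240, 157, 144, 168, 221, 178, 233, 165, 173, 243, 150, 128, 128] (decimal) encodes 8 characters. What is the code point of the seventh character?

U+996D

Offset 0: leading byte 0xF0 = 11110000 → 4-byte char #1 = F0 A9 B5 8B.
Offset 4: leading byte 0xF0 = 11110000 → 4-byte char #2 = F0 9F A6 8C.
Offset 8: leading byte 0xF0 = 11110000 → 4-byte char #3 = F0 92 8C A9.
Offset 12: leading byte 0xF3 = 11110011 → 4-byte char #4 = F3 B2 99 A6.
Offset 16: leading byte 0xF0 = 11110000 → 4-byte char #5 = F0 9D 90 A8.
Offset 20: leading byte 0xDD = 11011101 → 2-byte char #6 = DD B2.
Offset 22: leading byte 0xE9 = 11101001 → 3-byte char #7 = E9 A5 AD.
Leading byte 0xE9 = 11101001 matches 1110xxxx → 3-byte sequence.
Byte 1: 0xE9 = 11101001, payload 1001 (4 bits).
Byte 2: 0xA5 = 10100101 (10xxxxxx ✓), payload 100101.
Byte 3: 0xAD = 10101101 (10xxxxxx ✓), payload 101101.
Concatenate: 1001100101101101 = 0x996D (16 bits → U+996D).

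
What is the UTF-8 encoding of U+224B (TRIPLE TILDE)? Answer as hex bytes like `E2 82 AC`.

U+224B = 0x224B = 8779 decimal. In range U+0800–U+FFFF → 3-byte form: 1110xxxx 10xxxxxx 10xxxxxx.
Binary (16 bits): 0010001001001011.
Split 4+6+6: 0010 | 001001 | 001011.
Byte 1: 11100010 = 0xE2.
Byte 2: 10001001 = 0x89.
Byte 3: 10001011 = 0x8B.

E2 89 8B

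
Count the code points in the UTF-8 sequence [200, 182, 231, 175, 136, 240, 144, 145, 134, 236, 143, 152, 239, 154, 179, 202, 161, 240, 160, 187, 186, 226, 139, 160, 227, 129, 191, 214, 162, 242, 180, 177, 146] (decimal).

11

Byte at offset 0: 0xC8 = 11001000 → 2-byte char (#1). Advance 2.
Byte at offset 2: 0xE7 = 11100111 → 3-byte char (#2). Advance 3.
Byte at offset 5: 0xF0 = 11110000 → 4-byte char (#3). Advance 4.
Byte at offset 9: 0xEC = 11101100 → 3-byte char (#4). Advance 3.
Byte at offset 12: 0xEF = 11101111 → 3-byte char (#5). Advance 3.
Byte at offset 15: 0xCA = 11001010 → 2-byte char (#6). Advance 2.
Byte at offset 17: 0xF0 = 11110000 → 4-byte char (#7). Advance 4.
Byte at offset 21: 0xE2 = 11100010 → 3-byte char (#8). Advance 3.
Byte at offset 24: 0xE3 = 11100011 → 3-byte char (#9). Advance 3.
Byte at offset 27: 0xD6 = 11010110 → 2-byte char (#10). Advance 2.
Byte at offset 29: 0xF2 = 11110010 → 4-byte char (#11). Advance 4.
Reached end at offset 33 after 11 code points.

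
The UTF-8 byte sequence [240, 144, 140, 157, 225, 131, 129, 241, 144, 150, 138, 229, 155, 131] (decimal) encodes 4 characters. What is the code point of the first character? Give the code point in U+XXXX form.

Offset 0: leading byte 0xF0 = 11110000 → 4-byte char #1 = F0 90 8C 9D.
Leading byte 0xF0 = 11110000 matches 11110xxx → 4-byte sequence.
Byte 1: 0xF0 = 11110000, payload 000 (3 bits).
Byte 2: 0x90 = 10010000 (10xxxxxx ✓), payload 010000.
Byte 3: 0x8C = 10001100 (10xxxxxx ✓), payload 001100.
Byte 4: 0x9D = 10011101 (10xxxxxx ✓), payload 011101.
Concatenate: 000010000001100011101 = 0x1031D (21 bits → U+1031D).

U+1031D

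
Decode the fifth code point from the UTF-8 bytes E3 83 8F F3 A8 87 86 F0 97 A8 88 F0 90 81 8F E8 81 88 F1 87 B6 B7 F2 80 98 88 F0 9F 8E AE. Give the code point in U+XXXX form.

U+8048

Offset 0: leading byte 0xE3 = 11100011 → 3-byte char #1 = E3 83 8F.
Offset 3: leading byte 0xF3 = 11110011 → 4-byte char #2 = F3 A8 87 86.
Offset 7: leading byte 0xF0 = 11110000 → 4-byte char #3 = F0 97 A8 88.
Offset 11: leading byte 0xF0 = 11110000 → 4-byte char #4 = F0 90 81 8F.
Offset 15: leading byte 0xE8 = 11101000 → 3-byte char #5 = E8 81 88.
Leading byte 0xE8 = 11101000 matches 1110xxxx → 3-byte sequence.
Byte 1: 0xE8 = 11101000, payload 1000 (4 bits).
Byte 2: 0x81 = 10000001 (10xxxxxx ✓), payload 000001.
Byte 3: 0x88 = 10001000 (10xxxxxx ✓), payload 001000.
Concatenate: 1000000001001000 = 0x8048 (16 bits → U+8048).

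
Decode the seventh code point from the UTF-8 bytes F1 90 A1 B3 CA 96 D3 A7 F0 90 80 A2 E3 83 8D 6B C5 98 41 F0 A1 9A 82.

Offset 0: leading byte 0xF1 = 11110001 → 4-byte char #1 = F1 90 A1 B3.
Offset 4: leading byte 0xCA = 11001010 → 2-byte char #2 = CA 96.
Offset 6: leading byte 0xD3 = 11010011 → 2-byte char #3 = D3 A7.
Offset 8: leading byte 0xF0 = 11110000 → 4-byte char #4 = F0 90 80 A2.
Offset 12: leading byte 0xE3 = 11100011 → 3-byte char #5 = E3 83 8D.
Offset 15: leading byte 0x6B = 01101011 → 1-byte char #6 = 6B.
Offset 16: leading byte 0xC5 = 11000101 → 2-byte char #7 = C5 98.
Leading byte 0xC5 = 11000101 matches 110xxxxx → 2-byte sequence.
Byte 1: 0xC5 = 11000101, payload 00101 (5 bits).
Byte 2: 0x98 = 10011000 (10xxxxxx ✓), payload 011000.
Concatenate: 00101011000 = 0x158 (11 bits → U+0158).

U+0158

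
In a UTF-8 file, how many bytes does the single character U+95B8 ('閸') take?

U+95B8 = 0x95B8. UTF-8 uses 1 byte below 0x80, 2 below 0x800, 3 below 0x10000, 4 up to 0x10FFFF. 0x95B8 is in U+0800–U+FFFF → 3 bytes.

3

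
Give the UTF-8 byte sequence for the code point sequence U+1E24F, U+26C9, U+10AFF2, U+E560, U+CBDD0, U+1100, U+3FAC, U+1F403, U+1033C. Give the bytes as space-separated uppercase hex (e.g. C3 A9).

U+1E24F: 4-byte form → F0 9E 89 8F.
U+26C9: 3-byte form → E2 9B 89.
U+10AFF2: 4-byte form → F4 8A BF B2.
U+E560: 3-byte form → EE 95 A0.
U+CBDD0: 4-byte form → F3 8B B7 90.
U+1100: 3-byte form → E1 84 80.
U+3FAC: 3-byte form → E3 BE AC.
U+1F403: 4-byte form → F0 9F 90 83.
U+1033C: 4-byte form → F0 90 8C BC.
Concatenated (32 bytes): F0 9E 89 8F E2 9B 89 F4 8A BF B2 EE 95 A0 F3 8B B7 90 E1 84 80 E3 BE AC F0 9F 90 83 F0 90 8C BC.

F0 9E 89 8F E2 9B 89 F4 8A BF B2 EE 95 A0 F3 8B B7 90 E1 84 80 E3 BE AC F0 9F 90 83 F0 90 8C BC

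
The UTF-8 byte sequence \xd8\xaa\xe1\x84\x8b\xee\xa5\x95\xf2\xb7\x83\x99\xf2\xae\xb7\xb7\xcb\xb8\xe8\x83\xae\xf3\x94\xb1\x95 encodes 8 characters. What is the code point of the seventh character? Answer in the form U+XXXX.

Offset 0: leading byte 0xD8 = 11011000 → 2-byte char #1 = D8 AA.
Offset 2: leading byte 0xE1 = 11100001 → 3-byte char #2 = E1 84 8B.
Offset 5: leading byte 0xEE = 11101110 → 3-byte char #3 = EE A5 95.
Offset 8: leading byte 0xF2 = 11110010 → 4-byte char #4 = F2 B7 83 99.
Offset 12: leading byte 0xF2 = 11110010 → 4-byte char #5 = F2 AE B7 B7.
Offset 16: leading byte 0xCB = 11001011 → 2-byte char #6 = CB B8.
Offset 18: leading byte 0xE8 = 11101000 → 3-byte char #7 = E8 83 AE.
Leading byte 0xE8 = 11101000 matches 1110xxxx → 3-byte sequence.
Byte 1: 0xE8 = 11101000, payload 1000 (4 bits).
Byte 2: 0x83 = 10000011 (10xxxxxx ✓), payload 000011.
Byte 3: 0xAE = 10101110 (10xxxxxx ✓), payload 101110.
Concatenate: 1000000011101110 = 0x80EE (16 bits → U+80EE).

U+80EE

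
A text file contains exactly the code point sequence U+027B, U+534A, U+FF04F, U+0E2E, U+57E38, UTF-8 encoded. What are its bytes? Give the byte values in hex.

C9 BB E5 8D 8A F3 BF 81 8F E0 B8 AE F1 97 B8 B8

U+027B: 2-byte form → C9 BB.
U+534A: 3-byte form → E5 8D 8A.
U+FF04F: 4-byte form → F3 BF 81 8F.
U+0E2E: 3-byte form → E0 B8 AE.
U+57E38: 4-byte form → F1 97 B8 B8.
Concatenated (16 bytes): C9 BB E5 8D 8A F3 BF 81 8F E0 B8 AE F1 97 B8 B8.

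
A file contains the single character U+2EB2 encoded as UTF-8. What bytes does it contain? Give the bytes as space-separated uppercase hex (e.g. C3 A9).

U+2EB2 = 0x2EB2 = 11954 decimal. In range U+0800–U+FFFF → 3-byte form: 1110xxxx 10xxxxxx 10xxxxxx.
Binary (16 bits): 0010111010110010.
Split 4+6+6: 0010 | 111010 | 110010.
Byte 1: 11100010 = 0xE2.
Byte 2: 10111010 = 0xBA.
Byte 3: 10110010 = 0xB2.

E2 BA B2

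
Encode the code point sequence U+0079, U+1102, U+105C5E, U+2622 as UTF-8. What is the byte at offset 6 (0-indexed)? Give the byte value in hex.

U+0079 → 1-byte form 79 at offsets 0–0.
U+1102 → 3-byte form E1 84 82 at offsets 1–3.
U+105C5E → 4-byte form F4 85 B1 9E at offsets 4–7.
Offset 6 falls in char 3's range; it's byte 3 of F4 85 B1 9E = 0xB1.

0xB1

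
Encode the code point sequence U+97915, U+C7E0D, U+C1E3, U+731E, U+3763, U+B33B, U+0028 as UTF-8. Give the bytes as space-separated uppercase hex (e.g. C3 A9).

F2 97 A4 95 F3 87 B8 8D EC 87 A3 E7 8C 9E E3 9D A3 EB 8C BB 28

U+97915: 4-byte form → F2 97 A4 95.
U+C7E0D: 4-byte form → F3 87 B8 8D.
U+C1E3: 3-byte form → EC 87 A3.
U+731E: 3-byte form → E7 8C 9E.
U+3763: 3-byte form → E3 9D A3.
U+B33B: 3-byte form → EB 8C BB.
U+0028: 1-byte form → 28.
Concatenated (21 bytes): F2 97 A4 95 F3 87 B8 8D EC 87 A3 E7 8C 9E E3 9D A3 EB 8C BB 28.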